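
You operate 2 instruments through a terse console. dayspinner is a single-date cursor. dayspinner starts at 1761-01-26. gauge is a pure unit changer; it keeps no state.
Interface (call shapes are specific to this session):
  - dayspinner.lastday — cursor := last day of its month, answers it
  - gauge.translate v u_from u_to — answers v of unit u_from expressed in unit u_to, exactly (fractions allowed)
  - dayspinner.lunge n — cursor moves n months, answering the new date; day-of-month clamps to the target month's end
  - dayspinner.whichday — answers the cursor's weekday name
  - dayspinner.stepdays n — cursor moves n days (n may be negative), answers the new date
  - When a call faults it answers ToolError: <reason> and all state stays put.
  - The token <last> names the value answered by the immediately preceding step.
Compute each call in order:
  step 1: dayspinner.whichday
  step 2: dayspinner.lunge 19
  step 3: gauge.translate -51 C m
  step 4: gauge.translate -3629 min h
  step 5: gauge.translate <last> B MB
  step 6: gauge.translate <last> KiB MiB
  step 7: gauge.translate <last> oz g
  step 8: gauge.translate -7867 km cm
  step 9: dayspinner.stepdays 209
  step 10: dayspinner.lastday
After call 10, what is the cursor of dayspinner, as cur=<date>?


> dayspinner.whichday
  Monday
> dayspinner.lunge n: 19
  1762-08-26
> gauge.translate v: -51 u_from: C u_to: m
  ToolError: incompatible units
> gauge.translate v: -3629 u_from: min u_to: h
  -3629/60
> gauge.translate v: <last> u_from: B u_to: MB
  -3629/60000000
> gauge.translate v: <last> u_from: KiB u_to: MiB
  -3629/61440000000
> gauge.translate v: <last> u_from: oz u_to: g
  -164608671073/98304000000000000
> gauge.translate v: -7867 u_from: km u_to: cm
  -786700000
> dayspinner.stepdays n: 209
  1763-03-23
> dayspinner.lastday
  1763-03-31

Answer: cur=1763-03-31


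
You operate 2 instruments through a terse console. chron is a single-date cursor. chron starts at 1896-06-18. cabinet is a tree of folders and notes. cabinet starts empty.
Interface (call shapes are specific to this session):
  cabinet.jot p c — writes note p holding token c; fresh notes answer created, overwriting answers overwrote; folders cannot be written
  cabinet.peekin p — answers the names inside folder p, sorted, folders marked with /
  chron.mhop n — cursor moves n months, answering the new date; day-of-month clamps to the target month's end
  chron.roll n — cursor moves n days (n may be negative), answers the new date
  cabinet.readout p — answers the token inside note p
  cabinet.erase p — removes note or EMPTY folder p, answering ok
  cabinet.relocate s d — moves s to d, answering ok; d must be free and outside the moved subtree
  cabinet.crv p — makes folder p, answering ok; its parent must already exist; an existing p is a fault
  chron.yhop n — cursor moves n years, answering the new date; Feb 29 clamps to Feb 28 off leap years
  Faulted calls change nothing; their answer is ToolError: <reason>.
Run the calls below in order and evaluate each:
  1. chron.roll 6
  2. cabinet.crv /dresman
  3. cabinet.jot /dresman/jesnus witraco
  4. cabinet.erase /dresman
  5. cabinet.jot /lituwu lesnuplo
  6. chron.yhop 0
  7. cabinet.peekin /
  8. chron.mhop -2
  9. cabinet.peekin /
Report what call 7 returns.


> chron.roll n=6
[out] 1896-06-24
> cabinet.crv p=/dresman
[out] ok
> cabinet.jot p=/dresman/jesnus c=witraco
[out] created
> cabinet.erase p=/dresman
[out] ToolError: not empty
> cabinet.jot p=/lituwu c=lesnuplo
[out] created
> chron.yhop n=0
[out] 1896-06-24
> cabinet.peekin p=/
[out] [dresman/, lituwu]
> chron.mhop n=-2
[out] 1896-04-24
> cabinet.peekin p=/
[out] [dresman/, lituwu]

Answer: [dresman/, lituwu]


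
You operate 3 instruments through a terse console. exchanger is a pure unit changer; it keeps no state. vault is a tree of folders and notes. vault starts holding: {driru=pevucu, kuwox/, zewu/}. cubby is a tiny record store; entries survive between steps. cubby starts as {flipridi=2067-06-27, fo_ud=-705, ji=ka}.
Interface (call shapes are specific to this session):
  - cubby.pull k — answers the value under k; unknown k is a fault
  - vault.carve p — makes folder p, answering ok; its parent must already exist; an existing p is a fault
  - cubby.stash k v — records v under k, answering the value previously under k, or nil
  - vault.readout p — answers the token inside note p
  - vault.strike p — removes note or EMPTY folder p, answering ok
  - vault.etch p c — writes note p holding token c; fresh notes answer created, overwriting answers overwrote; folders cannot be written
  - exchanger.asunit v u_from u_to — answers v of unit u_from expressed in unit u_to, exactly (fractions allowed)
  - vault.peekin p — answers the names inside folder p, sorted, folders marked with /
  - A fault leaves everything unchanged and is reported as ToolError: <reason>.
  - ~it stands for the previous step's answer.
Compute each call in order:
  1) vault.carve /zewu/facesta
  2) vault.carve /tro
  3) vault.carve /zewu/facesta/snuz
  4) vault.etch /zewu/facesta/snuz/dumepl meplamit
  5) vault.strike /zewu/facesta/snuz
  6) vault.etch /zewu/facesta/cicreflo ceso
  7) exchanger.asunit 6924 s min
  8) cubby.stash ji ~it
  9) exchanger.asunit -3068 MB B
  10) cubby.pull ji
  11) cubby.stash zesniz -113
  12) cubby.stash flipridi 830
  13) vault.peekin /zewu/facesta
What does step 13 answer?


Answer: [cicreflo, snuz/]

Derivation:
Act: vault.carve[p='/zewu/facesta']
Obs: ok
Act: vault.carve[p='/tro']
Obs: ok
Act: vault.carve[p='/zewu/facesta/snuz']
Obs: ok
Act: vault.etch[p='/zewu/facesta/snuz/dumepl'; c='meplamit']
Obs: created
Act: vault.strike[p='/zewu/facesta/snuz']
Obs: ToolError: not empty
Act: vault.etch[p='/zewu/facesta/cicreflo'; c='ceso']
Obs: created
Act: exchanger.asunit[v='6924'; u_from='s'; u_to='min']
Obs: 577/5
Act: cubby.stash[k='ji'; v='~it']
Obs: ka
Act: exchanger.asunit[v='-3068'; u_from='MB'; u_to='B']
Obs: -3068000000
Act: cubby.pull[k='ji']
Obs: 577/5
Act: cubby.stash[k='zesniz'; v='-113']
Obs: nil
Act: cubby.stash[k='flipridi'; v='830']
Obs: 2067-06-27
Act: vault.peekin[p='/zewu/facesta']
Obs: [cicreflo, snuz/]


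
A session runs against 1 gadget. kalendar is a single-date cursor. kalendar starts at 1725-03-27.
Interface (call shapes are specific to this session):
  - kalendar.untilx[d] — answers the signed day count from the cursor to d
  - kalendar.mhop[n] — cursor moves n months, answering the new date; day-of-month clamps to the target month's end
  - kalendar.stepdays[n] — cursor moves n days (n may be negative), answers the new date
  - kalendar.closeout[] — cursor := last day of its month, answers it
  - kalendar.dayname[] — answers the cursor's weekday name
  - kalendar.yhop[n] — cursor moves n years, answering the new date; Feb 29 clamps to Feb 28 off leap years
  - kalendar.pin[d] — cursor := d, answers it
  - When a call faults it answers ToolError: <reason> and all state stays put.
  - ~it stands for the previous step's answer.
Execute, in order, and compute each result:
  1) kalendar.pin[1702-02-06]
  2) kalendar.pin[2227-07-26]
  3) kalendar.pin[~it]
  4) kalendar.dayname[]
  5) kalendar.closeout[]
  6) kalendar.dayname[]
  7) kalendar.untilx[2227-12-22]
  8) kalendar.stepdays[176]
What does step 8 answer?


Answer: 2228-01-23

Derivation:
Act: kalendar.pin[d: 1702-02-06]
Obs: 1702-02-06
Act: kalendar.pin[d: 2227-07-26]
Obs: 2227-07-26
Act: kalendar.pin[d: ~it]
Obs: 2227-07-26
Act: kalendar.dayname[]
Obs: Thursday
Act: kalendar.closeout[]
Obs: 2227-07-31
Act: kalendar.dayname[]
Obs: Tuesday
Act: kalendar.untilx[d: 2227-12-22]
Obs: 144
Act: kalendar.stepdays[n: 176]
Obs: 2228-01-23


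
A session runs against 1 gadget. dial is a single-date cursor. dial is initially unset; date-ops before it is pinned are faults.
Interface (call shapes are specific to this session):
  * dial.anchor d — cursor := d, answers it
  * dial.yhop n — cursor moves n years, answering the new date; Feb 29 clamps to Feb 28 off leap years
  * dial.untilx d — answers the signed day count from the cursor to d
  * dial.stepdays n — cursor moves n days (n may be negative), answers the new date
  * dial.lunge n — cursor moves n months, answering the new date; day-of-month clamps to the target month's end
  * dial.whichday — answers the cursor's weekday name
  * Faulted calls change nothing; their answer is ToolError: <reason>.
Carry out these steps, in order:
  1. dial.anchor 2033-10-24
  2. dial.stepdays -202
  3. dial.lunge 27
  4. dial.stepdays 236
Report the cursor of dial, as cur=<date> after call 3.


·→ dial.anchor(d=2033-10-24)
·← 2033-10-24
·→ dial.stepdays(n=-202)
·← 2033-04-05
·→ dial.lunge(n=27)
·← 2035-07-05
·→ dial.stepdays(n=236)
·← 2036-02-26

Answer: cur=2035-07-05


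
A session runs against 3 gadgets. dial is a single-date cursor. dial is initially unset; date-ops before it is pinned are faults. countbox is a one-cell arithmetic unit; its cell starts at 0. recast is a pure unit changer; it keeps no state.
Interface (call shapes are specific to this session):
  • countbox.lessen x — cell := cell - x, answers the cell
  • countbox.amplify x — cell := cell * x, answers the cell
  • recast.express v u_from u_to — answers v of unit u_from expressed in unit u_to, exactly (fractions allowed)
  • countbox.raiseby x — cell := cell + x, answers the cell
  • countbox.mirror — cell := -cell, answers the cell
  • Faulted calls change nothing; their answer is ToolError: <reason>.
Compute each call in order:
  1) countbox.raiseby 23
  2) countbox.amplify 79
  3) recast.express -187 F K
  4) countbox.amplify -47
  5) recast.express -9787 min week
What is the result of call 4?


Answer: -85399

Derivation:
Do: raiseby[x: 23]
See: 23
Do: amplify[x: 79]
See: 1817
Do: express[v: -187; u_from: F; u_to: K]
See: 9089/60
Do: amplify[x: -47]
See: -85399
Do: express[v: -9787; u_from: min; u_to: week]
See: -9787/10080


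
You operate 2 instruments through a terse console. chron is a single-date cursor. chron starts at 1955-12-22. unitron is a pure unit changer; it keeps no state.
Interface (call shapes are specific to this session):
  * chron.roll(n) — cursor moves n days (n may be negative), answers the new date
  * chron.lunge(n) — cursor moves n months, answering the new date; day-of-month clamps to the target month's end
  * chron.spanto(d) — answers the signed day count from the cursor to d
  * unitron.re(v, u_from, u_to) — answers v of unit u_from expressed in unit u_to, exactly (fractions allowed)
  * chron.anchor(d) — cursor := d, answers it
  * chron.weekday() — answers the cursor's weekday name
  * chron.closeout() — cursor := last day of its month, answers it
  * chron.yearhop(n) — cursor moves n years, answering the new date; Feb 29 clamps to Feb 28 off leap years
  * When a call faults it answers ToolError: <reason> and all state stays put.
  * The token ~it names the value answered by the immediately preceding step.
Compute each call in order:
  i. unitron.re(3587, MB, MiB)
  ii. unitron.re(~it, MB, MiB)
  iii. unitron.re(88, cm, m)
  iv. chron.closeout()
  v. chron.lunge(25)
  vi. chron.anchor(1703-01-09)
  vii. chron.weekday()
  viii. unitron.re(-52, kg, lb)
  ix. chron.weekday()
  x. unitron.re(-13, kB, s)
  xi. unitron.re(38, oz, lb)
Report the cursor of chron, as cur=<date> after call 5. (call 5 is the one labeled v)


> re v: 3587 u_from: MB u_to: MiB
:: 56046875/16384
> re v: ~it u_from: MB u_to: MiB
:: 875732421875/268435456
> re v: 88 u_from: cm u_to: m
:: 22/25
> closeout
:: 1955-12-31
> lunge n: 25
:: 1958-01-31
> anchor d: 1703-01-09
:: 1703-01-09
> weekday
:: Tuesday
> re v: -52 u_from: kg u_to: lb
:: -5200000000/45359237
> weekday
:: Tuesday
> re v: -13 u_from: kB u_to: s
:: ToolError: incompatible units
> re v: 38 u_from: oz u_to: lb
:: 19/8

Answer: cur=1958-01-31


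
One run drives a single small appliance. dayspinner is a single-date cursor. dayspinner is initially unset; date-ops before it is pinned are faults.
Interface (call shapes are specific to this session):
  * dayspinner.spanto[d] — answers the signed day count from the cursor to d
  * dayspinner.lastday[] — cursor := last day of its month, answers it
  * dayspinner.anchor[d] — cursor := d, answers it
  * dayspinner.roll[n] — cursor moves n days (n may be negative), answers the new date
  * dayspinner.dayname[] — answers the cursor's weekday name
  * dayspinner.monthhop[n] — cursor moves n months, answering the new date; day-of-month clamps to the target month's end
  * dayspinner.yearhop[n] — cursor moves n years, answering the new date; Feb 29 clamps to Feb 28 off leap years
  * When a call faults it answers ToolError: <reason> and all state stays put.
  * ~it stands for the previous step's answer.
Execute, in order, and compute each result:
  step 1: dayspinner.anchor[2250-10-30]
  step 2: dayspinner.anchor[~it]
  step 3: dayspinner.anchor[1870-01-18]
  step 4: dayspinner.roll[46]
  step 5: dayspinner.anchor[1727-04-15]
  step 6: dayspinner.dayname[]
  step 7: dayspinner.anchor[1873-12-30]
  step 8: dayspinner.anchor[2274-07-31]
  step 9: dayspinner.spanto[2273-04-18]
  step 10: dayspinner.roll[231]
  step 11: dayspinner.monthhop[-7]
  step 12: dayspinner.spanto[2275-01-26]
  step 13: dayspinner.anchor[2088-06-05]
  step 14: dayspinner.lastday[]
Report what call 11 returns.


Answer: 2274-08-19

Derivation:
# anchor(d→2250-10-30) == 2250-10-30
# anchor(d→~it) == 2250-10-30
# anchor(d→1870-01-18) == 1870-01-18
# roll(n→46) == 1870-03-05
# anchor(d→1727-04-15) == 1727-04-15
# dayname() == Tuesday
# anchor(d→1873-12-30) == 1873-12-30
# anchor(d→2274-07-31) == 2274-07-31
# spanto(d→2273-04-18) == -469
# roll(n→231) == 2275-03-19
# monthhop(n→-7) == 2274-08-19
# spanto(d→2275-01-26) == 160
# anchor(d→2088-06-05) == 2088-06-05
# lastday() == 2088-06-30


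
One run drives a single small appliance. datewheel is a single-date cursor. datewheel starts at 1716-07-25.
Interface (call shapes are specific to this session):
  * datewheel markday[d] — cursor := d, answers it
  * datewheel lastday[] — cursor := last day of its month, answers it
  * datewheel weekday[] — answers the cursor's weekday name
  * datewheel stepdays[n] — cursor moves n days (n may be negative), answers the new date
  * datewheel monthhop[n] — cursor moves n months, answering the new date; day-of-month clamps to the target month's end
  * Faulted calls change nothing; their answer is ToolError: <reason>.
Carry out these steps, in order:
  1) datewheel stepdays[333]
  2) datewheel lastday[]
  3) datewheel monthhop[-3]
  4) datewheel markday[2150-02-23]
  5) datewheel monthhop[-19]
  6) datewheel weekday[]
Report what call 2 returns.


;; 1. datewheel stepdays(n='333') -> 1717-06-23
;; 2. datewheel lastday() -> 1717-06-30
;; 3. datewheel monthhop(n='-3') -> 1717-03-30
;; 4. datewheel markday(d='2150-02-23') -> 2150-02-23
;; 5. datewheel monthhop(n='-19') -> 2148-07-23
;; 6. datewheel weekday() -> Tuesday

Answer: 1717-06-30


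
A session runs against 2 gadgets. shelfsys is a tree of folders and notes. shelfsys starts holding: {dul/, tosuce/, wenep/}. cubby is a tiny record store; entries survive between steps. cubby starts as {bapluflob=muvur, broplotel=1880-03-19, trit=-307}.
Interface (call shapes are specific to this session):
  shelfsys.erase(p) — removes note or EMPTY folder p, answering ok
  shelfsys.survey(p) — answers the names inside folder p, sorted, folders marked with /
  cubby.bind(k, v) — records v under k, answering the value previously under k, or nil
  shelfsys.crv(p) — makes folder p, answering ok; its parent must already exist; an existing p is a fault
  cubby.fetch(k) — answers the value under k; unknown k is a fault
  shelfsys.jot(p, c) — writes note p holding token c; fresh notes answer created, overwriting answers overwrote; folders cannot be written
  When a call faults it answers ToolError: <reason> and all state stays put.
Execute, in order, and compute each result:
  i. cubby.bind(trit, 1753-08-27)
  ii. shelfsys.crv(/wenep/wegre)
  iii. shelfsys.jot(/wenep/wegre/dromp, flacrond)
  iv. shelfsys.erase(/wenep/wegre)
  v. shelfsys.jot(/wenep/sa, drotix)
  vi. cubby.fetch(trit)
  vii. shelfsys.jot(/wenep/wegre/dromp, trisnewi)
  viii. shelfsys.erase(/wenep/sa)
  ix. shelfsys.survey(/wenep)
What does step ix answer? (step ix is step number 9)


Answer: [wegre/]

Derivation:
~$ cubby.bind k=trit v=1753-08-27
[out] -307
~$ shelfsys.crv p=/wenep/wegre
[out] ok
~$ shelfsys.jot p=/wenep/wegre/dromp c=flacrond
[out] created
~$ shelfsys.erase p=/wenep/wegre
[out] ToolError: not empty
~$ shelfsys.jot p=/wenep/sa c=drotix
[out] created
~$ cubby.fetch k=trit
[out] 1753-08-27
~$ shelfsys.jot p=/wenep/wegre/dromp c=trisnewi
[out] overwrote
~$ shelfsys.erase p=/wenep/sa
[out] ok
~$ shelfsys.survey p=/wenep
[out] [wegre/]


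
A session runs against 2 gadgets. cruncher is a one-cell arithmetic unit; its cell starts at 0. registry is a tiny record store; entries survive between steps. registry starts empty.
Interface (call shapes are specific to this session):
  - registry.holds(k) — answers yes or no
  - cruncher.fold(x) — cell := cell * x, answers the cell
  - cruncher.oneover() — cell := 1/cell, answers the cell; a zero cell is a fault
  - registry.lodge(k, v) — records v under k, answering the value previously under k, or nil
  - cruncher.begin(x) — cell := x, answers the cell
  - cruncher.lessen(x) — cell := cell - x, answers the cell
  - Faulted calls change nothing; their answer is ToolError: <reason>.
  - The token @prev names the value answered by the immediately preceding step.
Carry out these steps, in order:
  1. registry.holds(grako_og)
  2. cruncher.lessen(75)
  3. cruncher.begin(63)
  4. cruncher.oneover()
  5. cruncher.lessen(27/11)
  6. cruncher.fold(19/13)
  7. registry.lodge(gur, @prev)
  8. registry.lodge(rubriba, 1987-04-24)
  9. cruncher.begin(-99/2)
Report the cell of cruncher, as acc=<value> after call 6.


// 1. registry.holds(grako_og) == no
// 2. cruncher.lessen(75) == -75
// 3. cruncher.begin(63) == 63
// 4. cruncher.oneover() == 1/63
// 5. cruncher.lessen(27/11) == -1690/693
// 6. cruncher.fold(19/13) == -2470/693
// 7. registry.lodge(gur, @prev) == nil
// 8. registry.lodge(rubriba, 1987-04-24) == nil
// 9. cruncher.begin(-99/2) == -99/2

Answer: acc=-2470/693


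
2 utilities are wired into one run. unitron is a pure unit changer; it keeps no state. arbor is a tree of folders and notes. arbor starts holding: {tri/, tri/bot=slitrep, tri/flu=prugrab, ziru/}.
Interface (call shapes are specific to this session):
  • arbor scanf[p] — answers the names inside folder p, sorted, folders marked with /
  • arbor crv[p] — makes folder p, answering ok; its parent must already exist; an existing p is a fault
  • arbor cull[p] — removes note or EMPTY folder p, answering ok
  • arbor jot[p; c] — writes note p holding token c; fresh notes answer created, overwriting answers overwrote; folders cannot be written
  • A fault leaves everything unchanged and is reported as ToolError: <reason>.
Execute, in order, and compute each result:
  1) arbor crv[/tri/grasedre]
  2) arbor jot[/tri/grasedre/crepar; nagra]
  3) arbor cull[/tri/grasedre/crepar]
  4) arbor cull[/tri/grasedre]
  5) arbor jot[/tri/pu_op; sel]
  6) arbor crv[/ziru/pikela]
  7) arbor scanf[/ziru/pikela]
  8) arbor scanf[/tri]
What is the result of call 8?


Step: arbor crv[p=/tri/grasedre]
Result: ok
Step: arbor jot[p=/tri/grasedre/crepar; c=nagra]
Result: created
Step: arbor cull[p=/tri/grasedre/crepar]
Result: ok
Step: arbor cull[p=/tri/grasedre]
Result: ok
Step: arbor jot[p=/tri/pu_op; c=sel]
Result: created
Step: arbor crv[p=/ziru/pikela]
Result: ok
Step: arbor scanf[p=/ziru/pikela]
Result: []
Step: arbor scanf[p=/tri]
Result: [bot, flu, pu_op]

Answer: [bot, flu, pu_op]


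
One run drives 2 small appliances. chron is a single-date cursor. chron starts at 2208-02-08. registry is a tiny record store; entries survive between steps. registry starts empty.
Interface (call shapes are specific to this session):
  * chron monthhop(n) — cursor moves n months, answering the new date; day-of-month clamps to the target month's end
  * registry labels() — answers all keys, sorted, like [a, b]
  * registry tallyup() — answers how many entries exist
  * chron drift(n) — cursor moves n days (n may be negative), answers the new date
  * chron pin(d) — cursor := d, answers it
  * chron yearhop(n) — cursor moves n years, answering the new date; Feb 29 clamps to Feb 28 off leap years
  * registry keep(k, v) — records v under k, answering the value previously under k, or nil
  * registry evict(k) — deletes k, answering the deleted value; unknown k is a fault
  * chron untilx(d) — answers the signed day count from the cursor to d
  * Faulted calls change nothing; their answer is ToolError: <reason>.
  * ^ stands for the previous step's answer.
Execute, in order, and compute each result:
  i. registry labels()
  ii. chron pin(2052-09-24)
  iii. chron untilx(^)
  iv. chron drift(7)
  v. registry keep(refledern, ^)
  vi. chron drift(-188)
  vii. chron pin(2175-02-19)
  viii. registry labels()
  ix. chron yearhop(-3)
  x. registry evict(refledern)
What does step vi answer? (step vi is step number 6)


Answer: 2052-03-27

Derivation:
CALL registry labels[]
RET  []
CALL chron pin[2052-09-24]
RET  2052-09-24
CALL chron untilx[^]
RET  0
CALL chron drift[7]
RET  2052-10-01
CALL registry keep[refledern; ^]
RET  nil
CALL chron drift[-188]
RET  2052-03-27
CALL chron pin[2175-02-19]
RET  2175-02-19
CALL registry labels[]
RET  [refledern]
CALL chron yearhop[-3]
RET  2172-02-19
CALL registry evict[refledern]
RET  2052-10-01


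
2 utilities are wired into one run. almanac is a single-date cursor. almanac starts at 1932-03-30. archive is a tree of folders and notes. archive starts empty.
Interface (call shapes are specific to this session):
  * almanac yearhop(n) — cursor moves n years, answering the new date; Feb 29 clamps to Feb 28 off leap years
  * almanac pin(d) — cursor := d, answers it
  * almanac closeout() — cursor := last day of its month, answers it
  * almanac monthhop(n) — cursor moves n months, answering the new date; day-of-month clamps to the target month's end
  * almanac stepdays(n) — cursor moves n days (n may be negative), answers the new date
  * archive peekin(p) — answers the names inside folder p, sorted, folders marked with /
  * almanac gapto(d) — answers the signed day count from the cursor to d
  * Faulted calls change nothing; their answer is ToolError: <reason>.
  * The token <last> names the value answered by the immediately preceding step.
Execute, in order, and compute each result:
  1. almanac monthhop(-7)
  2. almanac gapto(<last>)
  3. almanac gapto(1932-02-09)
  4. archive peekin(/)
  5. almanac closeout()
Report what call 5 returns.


Answer: 1931-08-31

Derivation:
Do: almanac monthhop[n=-7]
See: 1931-08-30
Do: almanac gapto[d=<last>]
See: 0
Do: almanac gapto[d=1932-02-09]
See: 163
Do: archive peekin[p=/]
See: []
Do: almanac closeout[]
See: 1931-08-31


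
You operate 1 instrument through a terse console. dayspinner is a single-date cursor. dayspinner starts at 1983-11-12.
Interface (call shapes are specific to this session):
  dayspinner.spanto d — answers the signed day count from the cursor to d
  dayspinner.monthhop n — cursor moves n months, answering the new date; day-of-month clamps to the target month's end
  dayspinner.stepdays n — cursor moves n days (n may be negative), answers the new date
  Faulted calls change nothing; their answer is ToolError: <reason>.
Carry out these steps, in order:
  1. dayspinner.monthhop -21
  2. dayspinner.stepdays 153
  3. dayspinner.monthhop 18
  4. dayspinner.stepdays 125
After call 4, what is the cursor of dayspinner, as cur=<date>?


I run dayspinner.monthhop using n→-21, giving 1982-02-12.
I call dayspinner.stepdays using n→153, yielding 1982-07-15.
I run dayspinner.monthhop using n→18, → 1984-01-15.
I call dayspinner.stepdays using n→125, which returns 1984-05-19.

Answer: cur=1984-05-19


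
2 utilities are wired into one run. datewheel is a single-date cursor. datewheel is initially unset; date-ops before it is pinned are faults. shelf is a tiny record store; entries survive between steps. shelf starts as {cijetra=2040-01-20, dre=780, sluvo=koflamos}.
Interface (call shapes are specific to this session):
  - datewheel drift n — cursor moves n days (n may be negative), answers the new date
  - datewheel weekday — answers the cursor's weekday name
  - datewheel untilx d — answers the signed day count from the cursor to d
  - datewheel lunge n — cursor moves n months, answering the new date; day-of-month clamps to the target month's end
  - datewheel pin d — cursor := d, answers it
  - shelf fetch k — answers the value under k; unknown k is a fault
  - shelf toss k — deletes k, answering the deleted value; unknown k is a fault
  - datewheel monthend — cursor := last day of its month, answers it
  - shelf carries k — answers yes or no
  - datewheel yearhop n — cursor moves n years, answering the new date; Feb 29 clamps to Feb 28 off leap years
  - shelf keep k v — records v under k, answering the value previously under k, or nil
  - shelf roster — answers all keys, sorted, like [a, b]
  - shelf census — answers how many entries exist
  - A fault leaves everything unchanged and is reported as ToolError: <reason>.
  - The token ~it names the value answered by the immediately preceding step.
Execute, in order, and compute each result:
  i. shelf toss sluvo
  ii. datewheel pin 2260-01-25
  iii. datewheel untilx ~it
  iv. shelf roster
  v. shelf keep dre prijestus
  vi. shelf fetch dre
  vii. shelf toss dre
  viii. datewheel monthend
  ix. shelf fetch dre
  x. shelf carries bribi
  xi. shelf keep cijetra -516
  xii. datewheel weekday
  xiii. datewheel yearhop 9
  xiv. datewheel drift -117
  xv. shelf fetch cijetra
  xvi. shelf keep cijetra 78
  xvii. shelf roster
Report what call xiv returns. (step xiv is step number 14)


$ shelf toss k: sluvo
  koflamos
$ datewheel pin d: 2260-01-25
  2260-01-25
$ datewheel untilx d: ~it
  0
$ shelf roster
  [cijetra, dre]
$ shelf keep k: dre v: prijestus
  780
$ shelf fetch k: dre
  prijestus
$ shelf toss k: dre
  prijestus
$ datewheel monthend
  2260-01-31
$ shelf fetch k: dre
  ToolError: no such key dre
$ shelf carries k: bribi
  no
$ shelf keep k: cijetra v: -516
  2040-01-20
$ datewheel weekday
  Tuesday
$ datewheel yearhop n: 9
  2269-01-31
$ datewheel drift n: -117
  2268-10-06
$ shelf fetch k: cijetra
  -516
$ shelf keep k: cijetra v: 78
  -516
$ shelf roster
  [cijetra]

Answer: 2268-10-06


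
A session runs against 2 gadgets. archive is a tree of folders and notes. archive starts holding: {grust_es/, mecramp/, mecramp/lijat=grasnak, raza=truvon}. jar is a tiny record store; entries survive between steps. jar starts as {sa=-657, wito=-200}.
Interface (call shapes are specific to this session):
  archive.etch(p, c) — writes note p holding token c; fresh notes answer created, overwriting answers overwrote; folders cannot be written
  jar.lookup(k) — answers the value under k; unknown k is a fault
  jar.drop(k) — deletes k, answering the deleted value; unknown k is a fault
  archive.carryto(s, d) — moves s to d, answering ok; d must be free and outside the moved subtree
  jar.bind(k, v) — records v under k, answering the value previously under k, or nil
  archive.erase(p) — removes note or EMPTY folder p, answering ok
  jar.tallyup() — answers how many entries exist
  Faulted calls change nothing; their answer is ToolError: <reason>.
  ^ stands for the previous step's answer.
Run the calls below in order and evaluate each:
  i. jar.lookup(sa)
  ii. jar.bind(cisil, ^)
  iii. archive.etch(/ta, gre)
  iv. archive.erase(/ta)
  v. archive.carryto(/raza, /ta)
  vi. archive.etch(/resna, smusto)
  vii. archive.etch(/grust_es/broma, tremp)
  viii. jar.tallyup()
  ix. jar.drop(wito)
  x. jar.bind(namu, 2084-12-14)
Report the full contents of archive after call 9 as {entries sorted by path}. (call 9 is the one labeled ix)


Answer: {grust_es/, grust_es/broma=tremp, mecramp/, mecramp/lijat=grasnak, resna=smusto, ta=truvon}

Derivation:
CALL jar.lookup[k→sa]
RET  -657
CALL jar.bind[k→cisil; v→^]
RET  nil
CALL archive.etch[p→/ta; c→gre]
RET  created
CALL archive.erase[p→/ta]
RET  ok
CALL archive.carryto[s→/raza; d→/ta]
RET  ok
CALL archive.etch[p→/resna; c→smusto]
RET  created
CALL archive.etch[p→/grust_es/broma; c→tremp]
RET  created
CALL jar.tallyup[]
RET  3
CALL jar.drop[k→wito]
RET  -200
CALL jar.bind[k→namu; v→2084-12-14]
RET  nil


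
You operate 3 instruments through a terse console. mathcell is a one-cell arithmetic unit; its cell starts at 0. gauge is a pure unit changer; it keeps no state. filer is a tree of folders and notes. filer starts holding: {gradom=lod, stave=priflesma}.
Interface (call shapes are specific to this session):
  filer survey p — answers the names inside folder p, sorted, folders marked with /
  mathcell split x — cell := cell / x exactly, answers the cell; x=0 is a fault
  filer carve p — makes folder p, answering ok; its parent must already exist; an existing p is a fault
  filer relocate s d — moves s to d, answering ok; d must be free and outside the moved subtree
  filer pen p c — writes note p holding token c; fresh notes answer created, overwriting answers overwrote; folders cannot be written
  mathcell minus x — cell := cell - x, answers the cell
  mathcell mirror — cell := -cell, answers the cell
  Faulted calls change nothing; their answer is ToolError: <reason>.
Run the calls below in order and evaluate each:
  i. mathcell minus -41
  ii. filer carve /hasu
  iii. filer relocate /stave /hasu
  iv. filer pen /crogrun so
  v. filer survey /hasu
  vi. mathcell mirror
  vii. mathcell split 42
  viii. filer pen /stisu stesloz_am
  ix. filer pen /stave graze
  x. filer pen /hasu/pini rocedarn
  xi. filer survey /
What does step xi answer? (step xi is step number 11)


Now I run mathcell minus on x: -41, and get 41.
Next I call filer carve on p: /hasu, giving ok.
Using filer relocate on s: /stave, d: /hasu: ToolError: exists.
Invoking filer pen on p: /crogrun, c: so, and see created.
I run filer survey on p: /hasu, — result: [].
Calling mathcell mirror, which returns -41.
Next I call mathcell split on x: 42, giving -41/42.
I try filer pen on p: /stisu, c: stesloz_am, giving created.
Invoking filer pen on p: /stave, c: graze, and see overwrote.
I call filer pen on p: /hasu/pini, c: rocedarn, giving created.
I run filer survey on p: /, and observe [crogrun, gradom, hasu/, stave, stisu].

Answer: [crogrun, gradom, hasu/, stave, stisu]


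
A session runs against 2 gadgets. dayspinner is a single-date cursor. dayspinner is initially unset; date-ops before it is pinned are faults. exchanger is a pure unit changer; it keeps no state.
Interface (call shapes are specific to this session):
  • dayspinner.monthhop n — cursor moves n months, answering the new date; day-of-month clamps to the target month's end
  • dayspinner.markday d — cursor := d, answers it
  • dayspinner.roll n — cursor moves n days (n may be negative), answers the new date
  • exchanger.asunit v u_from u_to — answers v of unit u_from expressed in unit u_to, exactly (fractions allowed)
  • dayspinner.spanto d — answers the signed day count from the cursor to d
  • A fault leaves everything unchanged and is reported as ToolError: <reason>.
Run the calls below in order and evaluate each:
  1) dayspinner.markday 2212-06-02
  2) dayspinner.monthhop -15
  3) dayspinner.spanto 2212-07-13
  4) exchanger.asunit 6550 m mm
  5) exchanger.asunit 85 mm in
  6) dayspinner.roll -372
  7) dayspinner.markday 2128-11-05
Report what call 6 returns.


Answer: 2210-02-23

Derivation:
·→ markday(d='2212-06-02')
·← 2212-06-02
·→ monthhop(n='-15')
·← 2211-03-02
·→ spanto(d='2212-07-13')
·← 499
·→ asunit(v='6550', u_from='m', u_to='mm')
·← 6550000
·→ asunit(v='85', u_from='mm', u_to='in')
·← 425/127
·→ roll(n='-372')
·← 2210-02-23
·→ markday(d='2128-11-05')
·← 2128-11-05


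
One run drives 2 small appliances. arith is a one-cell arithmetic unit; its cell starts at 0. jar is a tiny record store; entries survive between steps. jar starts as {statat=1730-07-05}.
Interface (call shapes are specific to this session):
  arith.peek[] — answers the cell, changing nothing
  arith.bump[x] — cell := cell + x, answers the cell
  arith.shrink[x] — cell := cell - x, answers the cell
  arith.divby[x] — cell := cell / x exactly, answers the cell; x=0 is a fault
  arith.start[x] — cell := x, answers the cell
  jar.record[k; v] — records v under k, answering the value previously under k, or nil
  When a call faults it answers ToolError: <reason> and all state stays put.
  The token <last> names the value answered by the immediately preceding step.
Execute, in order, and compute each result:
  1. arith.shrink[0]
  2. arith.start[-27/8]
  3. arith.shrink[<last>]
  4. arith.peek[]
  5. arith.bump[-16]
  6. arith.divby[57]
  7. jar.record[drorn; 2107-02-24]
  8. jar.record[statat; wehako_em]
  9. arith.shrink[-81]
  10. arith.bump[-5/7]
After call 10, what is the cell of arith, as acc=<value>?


Answer: acc=31922/399

Derivation:
Invoking shrink passing x: 0, yielding 0.
I invoke start passing x: -27/8, and see -27/8.
Invoking shrink passing x: <last>, giving 0.
Invoking peek, — result: 0.
I call bump passing x: -16, yielding -16.
Next I call divby passing x: 57, — result: -16/57.
Then record passing k: drorn, v: 2107-02-24, and observe nil.
Next I call record passing k: statat, v: wehako_em, and see 1730-07-05.
Next I call shrink passing x: -81, — result: 4601/57.
I try bump passing x: -5/7, and see 31922/399.


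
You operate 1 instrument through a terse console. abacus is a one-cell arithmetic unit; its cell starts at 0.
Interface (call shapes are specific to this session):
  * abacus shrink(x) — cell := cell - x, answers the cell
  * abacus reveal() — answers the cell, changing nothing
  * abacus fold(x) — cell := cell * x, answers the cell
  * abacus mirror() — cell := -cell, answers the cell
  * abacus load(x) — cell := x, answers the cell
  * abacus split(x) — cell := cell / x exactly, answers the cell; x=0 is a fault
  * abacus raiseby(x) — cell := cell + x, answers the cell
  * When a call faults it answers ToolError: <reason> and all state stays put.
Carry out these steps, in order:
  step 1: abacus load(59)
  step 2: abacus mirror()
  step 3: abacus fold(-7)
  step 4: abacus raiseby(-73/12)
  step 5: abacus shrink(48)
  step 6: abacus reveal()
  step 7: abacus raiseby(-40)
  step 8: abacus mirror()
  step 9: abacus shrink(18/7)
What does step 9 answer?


I use abacus load with x=59, yielding 59.
Calling abacus mirror, yielding -59.
Next I call abacus fold with x=-7, yielding 413.
I try abacus raiseby with x=-73/12, and observe 4883/12.
I use abacus shrink with x=48, — result: 4307/12.
I try abacus reveal(), → 4307/12.
I run abacus raiseby with x=-40: 3827/12.
I invoke abacus mirror(), and get -3827/12.
I call abacus shrink with x=18/7, and see -27005/84.

Answer: -27005/84


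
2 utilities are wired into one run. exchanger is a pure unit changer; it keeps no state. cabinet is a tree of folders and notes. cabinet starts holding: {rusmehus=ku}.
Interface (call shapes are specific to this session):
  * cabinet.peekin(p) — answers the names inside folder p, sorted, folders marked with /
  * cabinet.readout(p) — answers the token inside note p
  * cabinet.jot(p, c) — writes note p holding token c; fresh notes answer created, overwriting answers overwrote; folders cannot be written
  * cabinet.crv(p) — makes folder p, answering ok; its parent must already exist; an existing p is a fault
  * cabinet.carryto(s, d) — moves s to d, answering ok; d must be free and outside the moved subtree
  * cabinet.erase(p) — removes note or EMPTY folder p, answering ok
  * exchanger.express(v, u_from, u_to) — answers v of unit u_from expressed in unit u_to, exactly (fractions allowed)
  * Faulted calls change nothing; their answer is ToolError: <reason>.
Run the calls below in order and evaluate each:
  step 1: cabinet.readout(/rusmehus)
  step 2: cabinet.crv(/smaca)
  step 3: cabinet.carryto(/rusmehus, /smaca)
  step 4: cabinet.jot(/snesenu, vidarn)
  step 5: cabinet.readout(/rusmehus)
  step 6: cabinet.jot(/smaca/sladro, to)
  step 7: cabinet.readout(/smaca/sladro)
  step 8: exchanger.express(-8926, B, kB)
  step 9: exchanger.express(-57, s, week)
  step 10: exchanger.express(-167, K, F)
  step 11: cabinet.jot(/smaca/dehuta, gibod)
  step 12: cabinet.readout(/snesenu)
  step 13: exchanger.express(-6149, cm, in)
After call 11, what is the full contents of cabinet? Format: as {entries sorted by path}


Step: cabinet.readout[p=/rusmehus]
Result: ku
Step: cabinet.crv[p=/smaca]
Result: ok
Step: cabinet.carryto[s=/rusmehus; d=/smaca]
Result: ToolError: exists
Step: cabinet.jot[p=/snesenu; c=vidarn]
Result: created
Step: cabinet.readout[p=/rusmehus]
Result: ku
Step: cabinet.jot[p=/smaca/sladro; c=to]
Result: created
Step: cabinet.readout[p=/smaca/sladro]
Result: to
Step: exchanger.express[v=-8926; u_from=B; u_to=kB]
Result: -4463/500
Step: exchanger.express[v=-57; u_from=s; u_to=week]
Result: -19/201600
Step: exchanger.express[v=-167; u_from=K; u_to=F]
Result: -76027/100
Step: cabinet.jot[p=/smaca/dehuta; c=gibod]
Result: created
Step: cabinet.readout[p=/snesenu]
Result: vidarn
Step: exchanger.express[v=-6149; u_from=cm; u_to=in]
Result: -307450/127

Answer: {rusmehus=ku, smaca/, smaca/dehuta=gibod, smaca/sladro=to, snesenu=vidarn}


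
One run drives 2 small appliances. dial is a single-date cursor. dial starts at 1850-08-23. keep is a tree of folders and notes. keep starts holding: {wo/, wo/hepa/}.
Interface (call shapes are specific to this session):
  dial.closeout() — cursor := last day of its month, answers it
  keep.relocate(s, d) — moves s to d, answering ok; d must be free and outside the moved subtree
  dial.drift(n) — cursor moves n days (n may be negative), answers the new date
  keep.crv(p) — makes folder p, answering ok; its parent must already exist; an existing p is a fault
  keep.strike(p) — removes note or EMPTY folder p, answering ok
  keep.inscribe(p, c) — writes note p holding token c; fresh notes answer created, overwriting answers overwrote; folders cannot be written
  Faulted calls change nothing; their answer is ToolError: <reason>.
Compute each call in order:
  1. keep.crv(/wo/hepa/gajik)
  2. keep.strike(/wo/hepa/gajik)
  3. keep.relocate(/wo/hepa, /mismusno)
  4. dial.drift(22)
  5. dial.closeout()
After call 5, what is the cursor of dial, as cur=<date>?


-> crv(/wo/hepa/gajik)
<- ok
-> strike(/wo/hepa/gajik)
<- ok
-> relocate(/wo/hepa, /mismusno)
<- ok
-> drift(22)
<- 1850-09-14
-> closeout()
<- 1850-09-30

Answer: cur=1850-09-30


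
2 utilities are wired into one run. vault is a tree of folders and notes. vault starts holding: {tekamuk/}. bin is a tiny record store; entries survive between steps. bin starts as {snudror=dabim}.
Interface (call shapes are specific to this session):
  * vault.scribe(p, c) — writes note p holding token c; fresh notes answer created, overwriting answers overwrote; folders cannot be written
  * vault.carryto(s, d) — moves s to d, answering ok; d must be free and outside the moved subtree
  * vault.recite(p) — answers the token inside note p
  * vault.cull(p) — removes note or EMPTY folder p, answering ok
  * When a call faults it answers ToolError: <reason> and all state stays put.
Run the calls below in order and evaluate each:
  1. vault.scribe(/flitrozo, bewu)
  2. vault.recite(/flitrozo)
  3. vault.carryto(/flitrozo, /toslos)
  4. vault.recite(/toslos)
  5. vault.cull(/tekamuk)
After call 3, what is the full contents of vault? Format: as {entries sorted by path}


Answer: {tekamuk/, toslos=bewu}

Derivation:
>> scribe(p=/flitrozo, c=bewu)
<< created
>> recite(p=/flitrozo)
<< bewu
>> carryto(s=/flitrozo, d=/toslos)
<< ok
>> recite(p=/toslos)
<< bewu
>> cull(p=/tekamuk)
<< ok


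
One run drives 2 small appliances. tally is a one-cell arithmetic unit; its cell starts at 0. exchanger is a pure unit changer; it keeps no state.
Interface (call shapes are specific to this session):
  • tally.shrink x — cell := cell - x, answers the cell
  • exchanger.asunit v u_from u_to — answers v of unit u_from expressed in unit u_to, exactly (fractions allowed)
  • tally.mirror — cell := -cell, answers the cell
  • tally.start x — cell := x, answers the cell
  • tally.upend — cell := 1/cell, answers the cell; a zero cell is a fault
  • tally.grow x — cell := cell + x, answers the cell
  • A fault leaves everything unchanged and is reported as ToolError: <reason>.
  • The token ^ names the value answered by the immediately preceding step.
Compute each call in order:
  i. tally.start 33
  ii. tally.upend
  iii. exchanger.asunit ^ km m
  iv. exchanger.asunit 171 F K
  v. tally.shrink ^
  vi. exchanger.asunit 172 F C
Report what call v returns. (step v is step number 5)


Answer: -693677/1980

Derivation:
-> tally.start(x→33)
<- 33
-> tally.upend()
<- 1/33
-> exchanger.asunit(v→^, u_from→km, u_to→m)
<- 1000/33
-> exchanger.asunit(v→171, u_from→F, u_to→K)
<- 63067/180
-> tally.shrink(x→^)
<- -693677/1980
-> exchanger.asunit(v→172, u_from→F, u_to→C)
<- 700/9
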